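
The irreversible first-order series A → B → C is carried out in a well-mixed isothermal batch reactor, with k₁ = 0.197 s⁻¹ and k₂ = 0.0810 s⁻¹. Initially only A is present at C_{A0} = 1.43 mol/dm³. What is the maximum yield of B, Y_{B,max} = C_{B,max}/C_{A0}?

Evaluating C_B at t_opt = ln(k₂/k₁)/(k₂−k₁) gives C_{B,max}/C_{A0} = (k₁/k₂)^[k₂/(k₂−k₁)].
= (0.197/0.0810)^(0.0810/(0.0810−0.197)) = (2.432)^(-0.6983) = 0.5376.

0.538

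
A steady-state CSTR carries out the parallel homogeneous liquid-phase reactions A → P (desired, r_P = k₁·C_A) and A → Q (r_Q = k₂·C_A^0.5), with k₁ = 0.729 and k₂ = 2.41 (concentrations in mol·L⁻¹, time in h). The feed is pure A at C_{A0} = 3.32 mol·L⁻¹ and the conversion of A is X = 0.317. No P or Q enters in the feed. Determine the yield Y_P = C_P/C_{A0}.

Exit C_A = C_{A0}(1−X) = 3.32×0.683 = 2.268 mol·L⁻¹.
A CSTR operates uniformly at the exit composition, giving r_P = 1.653 and r_Q = 3.629 (each k·C_A^n at C_A = 2.268).
Fraction of consumed A going to P: r_P/(r_P+r_Q) = 0.3130.
C_P = 0.3130·C_{A0}·X = 0.3130×3.32×0.317 = 0.329 mol·L⁻¹; Y_P = C_P/C_{A0} = 0.0992.

0.0992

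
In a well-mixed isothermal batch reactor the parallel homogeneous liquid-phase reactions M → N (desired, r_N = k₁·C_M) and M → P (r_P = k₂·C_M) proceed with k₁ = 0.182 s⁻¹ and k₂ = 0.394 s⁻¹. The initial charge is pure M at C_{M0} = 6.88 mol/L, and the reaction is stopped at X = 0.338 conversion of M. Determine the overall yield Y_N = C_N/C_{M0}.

C_M = C_{M0}(1−X) = 4.555 mol/L.
Both paths are first order in M, so the instantaneous fraction to N is constant: dC_N/d(−C_M) = k₁/(k₁+k₂) = 0.3160.
C_N = 0.3160·(C_{M0}−C_M) = 0.3160×2.325 = 0.735 mol/L.
Y_N = C_N/C_{M0} = 0.7348/6.88 = 0.107.

0.107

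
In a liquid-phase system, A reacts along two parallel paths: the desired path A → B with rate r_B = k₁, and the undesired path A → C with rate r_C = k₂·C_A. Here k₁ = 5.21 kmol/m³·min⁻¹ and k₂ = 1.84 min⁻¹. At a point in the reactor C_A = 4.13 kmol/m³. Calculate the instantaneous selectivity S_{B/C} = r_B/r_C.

0.686

S_{B/C} = r_B/r_C = (k₁)/(k₂·C_A) = (k₁/k₂)·C_A⁻¹.
= (5.21) / (1.84×4.130) = 5.210/7.599 = 0.686.
The undesired path is higher order in A, so low C_A (CSTR or dilute feed) favours B.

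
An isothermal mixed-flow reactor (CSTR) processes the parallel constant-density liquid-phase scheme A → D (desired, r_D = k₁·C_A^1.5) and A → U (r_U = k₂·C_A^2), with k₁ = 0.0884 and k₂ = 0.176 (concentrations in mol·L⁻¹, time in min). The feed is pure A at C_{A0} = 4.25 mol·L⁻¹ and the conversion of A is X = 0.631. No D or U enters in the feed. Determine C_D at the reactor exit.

0.768 mol·L⁻¹

Exit C_A = C_{A0}(1−X) = 4.25×0.369 = 1.568 mol·L⁻¹.
Rates in a CSTR are evaluated at the outlet concentration: r_D = 0.0884×1.568^1.5 = 0.1736, r_U = 0.176×1.568^2 = 0.4329.
Fraction of consumed A going to D: r_D/(r_D+r_U) = 0.2863.
C_D = 0.2863·C_{A0}·X = 0.2863×4.25×0.631 = 0.768 mol·L⁻¹.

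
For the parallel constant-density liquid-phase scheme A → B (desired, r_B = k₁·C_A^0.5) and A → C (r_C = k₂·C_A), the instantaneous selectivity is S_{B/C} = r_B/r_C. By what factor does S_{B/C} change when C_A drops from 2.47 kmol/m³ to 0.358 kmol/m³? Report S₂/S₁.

S_{B/C} = (k₁/k₂)·C_A^-0.5, so S₂/S₁ = (C_{A,2}/C_{A,1})^-0.5.
= (0.358/2.47)^(-0.5) = (0.1449)^(-0.5) = 2.63.
Selectivity toward B rises as C_A falls — low-concentration operation is favoured.

2.63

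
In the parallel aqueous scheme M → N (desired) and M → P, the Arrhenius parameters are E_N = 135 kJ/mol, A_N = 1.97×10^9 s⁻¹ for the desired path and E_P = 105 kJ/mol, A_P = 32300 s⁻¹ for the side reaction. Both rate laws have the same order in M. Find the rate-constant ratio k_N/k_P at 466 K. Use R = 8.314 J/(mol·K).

k_N/k_P = (A_N/A_P)·exp[−(E_N−E_P)/(RT)] = (A_N/A_P)·exp[(E_P−E_N)/(RT)].
(E_P−E_N)/(RT) = (105−135)×10³/(8.314×466) = -30000/3874 = -7.743.
k_N/k_P = (1.97×10^9/32300)·exp(-7.743) = 60991 × 4.336×10^-4 = 26.4.
Since E_N > E_P, raising the temperature improves selectivity toward N.

26.4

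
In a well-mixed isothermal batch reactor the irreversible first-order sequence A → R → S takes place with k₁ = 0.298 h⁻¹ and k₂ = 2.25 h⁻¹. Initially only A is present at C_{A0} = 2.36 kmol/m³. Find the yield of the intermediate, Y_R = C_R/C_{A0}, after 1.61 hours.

0.0904

For first-order series with pure A initially, C_R(t) = k₁C_{A0}/(k₂−k₁)·(e^(−k₁t) − e^(−k₂t)).
e^(−k₁t) = e^(−0.298×1.61) = e^(−0.4798) = 0.6189; e^(−k₂t) = e^(−3.623) = 0.02672.
C_R = 0.298×2.36/(2.25−0.298) × (0.6189−0.02672) = 0.3603×0.5922 = 0.2134 kmol/m³.
Y_R = C_R/C_{A0} = 0.2134/2.36 = 0.0904.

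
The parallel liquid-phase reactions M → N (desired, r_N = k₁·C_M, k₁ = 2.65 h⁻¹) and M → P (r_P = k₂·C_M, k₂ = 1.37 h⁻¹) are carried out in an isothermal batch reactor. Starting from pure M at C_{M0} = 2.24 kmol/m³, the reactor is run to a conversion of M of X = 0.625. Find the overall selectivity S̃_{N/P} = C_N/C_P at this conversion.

1.93

C_M = C_{M0}(1−X) = 0.8400 kmol/m³.
Both paths are first order in M, so the instantaneous fraction to N is constant: dC_N/d(−C_M) = k₁/(k₁+k₂) = 0.6592.
C_N = 0.6592·(C_{M0}−C_M) = 0.6592×1.400 = 0.923 kmol/m³.
C_P = (C_{M0}−C_M)−C_N = 0.4771 kmol/m³; S̃_{N/P} = 0.9229/0.4771 = 1.93.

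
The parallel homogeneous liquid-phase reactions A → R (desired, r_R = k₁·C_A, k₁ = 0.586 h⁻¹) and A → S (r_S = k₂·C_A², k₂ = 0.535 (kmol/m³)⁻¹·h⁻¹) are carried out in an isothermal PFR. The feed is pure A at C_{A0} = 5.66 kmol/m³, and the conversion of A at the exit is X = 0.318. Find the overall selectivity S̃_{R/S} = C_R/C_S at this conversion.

C_A = C_{A0}(1−X) = 3.860 kmol/m³.
Along a PFR/batch, dC_R/dC_A = −r_R/(r_R+r_S) = −k₁/(k₁+k₂·C_A).
Integrating from C_{A0} to C_A: C_R = (0.586/0.535)·ln[(0.586+0.535·5.66)/(0.586+0.535·3.86)] = 1.095·ln(3.614/2.651) = 0.3394 kmol/m³.
C_S = (C_{A0}−C_A)−C_R = 1.460 kmol/m³; S̃_{R/S} = 0.3394/1.460 = 0.232.

0.232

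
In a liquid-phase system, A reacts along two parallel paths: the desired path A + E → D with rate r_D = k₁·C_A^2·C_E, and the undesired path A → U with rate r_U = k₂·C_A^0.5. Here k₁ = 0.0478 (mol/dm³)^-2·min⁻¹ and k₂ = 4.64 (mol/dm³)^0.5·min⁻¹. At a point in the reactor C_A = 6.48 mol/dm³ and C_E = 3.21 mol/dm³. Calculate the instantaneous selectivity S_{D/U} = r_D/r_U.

0.545

S_{D/U} = r_D/r_U = (k₁·C_A^2·C_E)/(k₂·C_A^0.5) = (k₁/k₂)·C_A^1.5·C_E.
= (0.0478×6.480^2×3.210) / (4.64×6.480^0.5) = 6.443/11.81 = 0.545.
Since the desired path is higher order in A, keeping C_A high (PFR or concentrated feed) favours D.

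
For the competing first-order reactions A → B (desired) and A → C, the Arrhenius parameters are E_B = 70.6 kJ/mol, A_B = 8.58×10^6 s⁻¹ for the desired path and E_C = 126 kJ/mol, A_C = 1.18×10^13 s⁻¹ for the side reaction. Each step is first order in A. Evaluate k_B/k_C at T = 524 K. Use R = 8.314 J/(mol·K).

With equal orders, S_{B/C} = k_B/k_C = (A_B/A_C)·exp[(E_C−E_B)/(RT)].
(E_C−E_B)/(RT) = (126−70.6)×10³/(8.314×524) = 55400/4357 = 12.72.
k_B/k_C = (8.58×10^6/1.18×10^13)·exp(12.72) = 7.271×10^-7 × 3.332×10^5 = 0.242.

0.242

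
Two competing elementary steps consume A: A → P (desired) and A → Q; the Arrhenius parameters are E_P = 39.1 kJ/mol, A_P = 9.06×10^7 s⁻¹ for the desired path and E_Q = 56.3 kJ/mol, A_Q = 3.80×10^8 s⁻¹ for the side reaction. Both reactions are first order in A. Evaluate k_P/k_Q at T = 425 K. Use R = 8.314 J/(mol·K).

Since both paths have the same order in A, the concentration cancels and S_{P/Q} = k_P/k_Q = (A_P/A_Q)·exp[(E_Q−E_P)/(RT)].
(E_Q−E_P)/(RT) = (56.3−39.1)×10³/(8.314×425) = 17200/3533 = 4.868.
k_P/k_Q = (9.06×10^7/3.80×10^8)·exp(4.868) = 0.2384 × 130.0 = 31.0.
Since E_P < E_Q, lowering the temperature improves selectivity toward P.

31.0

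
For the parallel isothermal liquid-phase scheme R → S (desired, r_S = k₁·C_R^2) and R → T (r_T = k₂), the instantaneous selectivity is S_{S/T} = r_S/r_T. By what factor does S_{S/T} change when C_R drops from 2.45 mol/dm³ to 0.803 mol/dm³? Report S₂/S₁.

S_{S/T} = (k₁/k₂)·C_R^2, so S₂/S₁ = (C_{R,2}/C_{R,1})^2.
= (0.803/2.45)^2 = (0.3278)^2 = 0.107.
Selectivity toward S falls as C_R falls — high-concentration operation is favoured.

0.107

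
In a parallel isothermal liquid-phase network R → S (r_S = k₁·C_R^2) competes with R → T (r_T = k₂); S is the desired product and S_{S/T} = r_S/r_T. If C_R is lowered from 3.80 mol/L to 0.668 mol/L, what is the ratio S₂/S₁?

S_{S/T} = (k₁/k₂)·C_R^2, so S₂/S₁ = (C_{R,2}/C_{R,1})^2.
= (0.668/3.80)^2 = (0.1758)^2 = 0.0309.
Selectivity toward S falls as C_R falls — high-concentration operation is favoured.

0.0309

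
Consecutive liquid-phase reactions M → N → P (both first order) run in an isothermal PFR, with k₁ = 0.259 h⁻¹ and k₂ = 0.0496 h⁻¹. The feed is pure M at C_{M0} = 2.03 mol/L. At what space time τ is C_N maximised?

7.89 h

Setting dC_N/dτ = 0 gives τ_opt = ln(k₂/k₁)/(k₂−k₁).
= ln(0.0496/0.259)/(0.0496−0.259) = ln(0.1915)/-0.2094 = -1.653/-0.2094 = 7.89 h.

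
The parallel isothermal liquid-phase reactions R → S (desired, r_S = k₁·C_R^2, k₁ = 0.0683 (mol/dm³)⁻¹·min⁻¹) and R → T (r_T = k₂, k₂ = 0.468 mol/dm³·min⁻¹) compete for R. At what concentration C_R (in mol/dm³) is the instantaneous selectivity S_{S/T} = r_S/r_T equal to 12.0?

9.07 mol/dm³

S_{S/T} = (k₁/k₂)·C_R^2 ⇒ C_R = (S·k₂/k₁)^(0.5).
= (12.0×0.468/0.0683)^(0.5) = (82.23)^(0.5) = 9.07 mol/dm³.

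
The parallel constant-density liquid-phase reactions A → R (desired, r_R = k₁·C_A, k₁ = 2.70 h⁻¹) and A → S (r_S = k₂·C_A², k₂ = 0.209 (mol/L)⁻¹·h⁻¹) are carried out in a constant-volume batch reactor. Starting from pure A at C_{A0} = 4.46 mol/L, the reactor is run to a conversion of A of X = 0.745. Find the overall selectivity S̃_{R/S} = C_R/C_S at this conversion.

C_A = C_{A0}(1−X) = 1.137 mol/L.
Along a PFR/batch, dC_R/dC_A = −r_R/(r_R+r_S) = −k₁/(k₁+k₂·C_A).
Integrating from C_{A0} to C_A: C_R = (2.70/0.209)·ln[(2.70+0.209·4.46)/(2.70+0.209·1.14)] = 12.92·ln(3.632/2.938) = 2.741 mol/L.
C_S = (C_{A0}−C_A)−C_R = 0.5814 mol/L; S̃_{R/S} = 2.741/0.5814 = 4.71.

4.71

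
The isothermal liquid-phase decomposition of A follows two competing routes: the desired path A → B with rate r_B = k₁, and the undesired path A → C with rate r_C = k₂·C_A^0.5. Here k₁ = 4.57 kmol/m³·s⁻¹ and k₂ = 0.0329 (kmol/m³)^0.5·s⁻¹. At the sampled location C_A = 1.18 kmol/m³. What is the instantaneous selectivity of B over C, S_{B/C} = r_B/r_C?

128

S_{B/C} = r_B/r_C = (k₁)/(k₂·C_A^0.5) = (k₁/k₂)·C_A^-0.5.
= (4.57) / (0.0329×1.180^0.5) = 4.570/0.03574 = 128.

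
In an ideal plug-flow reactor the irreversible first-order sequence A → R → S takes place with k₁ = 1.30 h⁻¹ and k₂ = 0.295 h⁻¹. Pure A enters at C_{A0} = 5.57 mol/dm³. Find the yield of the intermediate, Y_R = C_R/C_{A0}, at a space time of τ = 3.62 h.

The intermediate concentration in a first-order A→B→C sequence is C_R = k₁C_{A0}(e^(−k₁τ) − e^(−k₂τ))/(k₂−k₁).
e^(−k₁τ) = e^(−1.30×3.62) = e^(−4.706) = 0.009041; e^(−k₂τ) = e^(−1.068) = 0.3437.
C_R = 1.30×5.57/(0.295−1.30) × (0.009041−0.3437) = (-7.205)×(-0.3347) = 2.411 mol/dm³.
Y_R = C_R/C_{A0} = 2.411/5.57 = 0.433.

0.433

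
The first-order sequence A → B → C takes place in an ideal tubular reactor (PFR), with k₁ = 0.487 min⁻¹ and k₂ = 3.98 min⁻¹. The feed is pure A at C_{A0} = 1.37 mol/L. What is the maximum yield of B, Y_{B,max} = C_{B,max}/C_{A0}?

For a first-order series the maximum intermediate yield is C_{B,max}/C_{A0} = (k₁/k₂)^[k₂/(k₂−k₁)].
= (0.487/3.98)^(3.98/(3.98−0.487)) = (0.1224)^(1.139) = 0.09129.

0.0913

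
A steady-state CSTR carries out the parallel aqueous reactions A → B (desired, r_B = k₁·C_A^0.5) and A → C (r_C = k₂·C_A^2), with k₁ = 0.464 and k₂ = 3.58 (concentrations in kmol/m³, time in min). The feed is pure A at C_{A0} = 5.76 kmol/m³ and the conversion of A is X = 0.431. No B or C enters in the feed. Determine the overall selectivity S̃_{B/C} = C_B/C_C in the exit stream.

Exit C_A = C_{A0}(1−X) = 5.76×0.569 = 3.277 kmol/m³.
A CSTR operates uniformly at the exit composition, giving r_B = 0.8400 and r_C = 38.45 (each k·C_A^n at C_A = 3.277).
Overall selectivity = C_B/C_C = r_Bτ/(r_Cτ) = r_B/r_C = 0.0218.

0.0218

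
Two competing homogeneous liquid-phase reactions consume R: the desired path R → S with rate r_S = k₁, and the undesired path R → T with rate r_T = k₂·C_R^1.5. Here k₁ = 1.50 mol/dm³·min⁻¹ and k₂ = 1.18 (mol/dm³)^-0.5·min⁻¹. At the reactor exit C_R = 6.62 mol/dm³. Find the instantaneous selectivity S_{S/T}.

0.0746

S_{S/T} = r_S/r_T = (k₁)/(k₂·C_R^1.5) = (k₁/k₂)·C_R^-1.5.
= (1.50) / (1.18×6.620^1.5) = 1.500/20.10 = 0.0746.
The undesired path is higher order in R, so low C_R (CSTR or dilute feed) favours S.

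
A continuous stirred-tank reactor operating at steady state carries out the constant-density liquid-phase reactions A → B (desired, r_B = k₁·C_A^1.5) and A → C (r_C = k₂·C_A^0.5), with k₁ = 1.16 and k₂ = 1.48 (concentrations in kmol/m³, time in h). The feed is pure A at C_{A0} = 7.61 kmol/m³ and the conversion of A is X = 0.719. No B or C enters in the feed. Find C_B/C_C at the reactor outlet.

Exit C_A = C_{A0}(1−X) = 7.61×0.281 = 2.138 kmol/m³.
In a CSTR the entire volume is at exit conditions, so r_B = 1.16×2.138^1.5 = 3.627 and r_C = 1.48×2.138^0.5 = 2.164.
Overall selectivity = C_B/C_C = r_Bτ/(r_Cτ) = r_B/r_C = 1.68.

1.68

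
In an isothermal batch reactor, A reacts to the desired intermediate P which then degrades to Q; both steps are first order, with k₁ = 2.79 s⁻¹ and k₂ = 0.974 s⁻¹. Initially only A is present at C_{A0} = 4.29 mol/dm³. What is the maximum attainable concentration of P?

Evaluating C_P at t_opt = ln(k₂/k₁)/(k₂−k₁) gives C_{P,max}/C_{A0} = (k₁/k₂)^[k₂/(k₂−k₁)].
= (2.79/0.974)^(0.974/(0.974−2.79)) = (2.864)^(-0.5363) = 0.5687.
C_{P,max} = 0.5687×4.29 = 2.44 mol/dm³.

2.44 mol/dm³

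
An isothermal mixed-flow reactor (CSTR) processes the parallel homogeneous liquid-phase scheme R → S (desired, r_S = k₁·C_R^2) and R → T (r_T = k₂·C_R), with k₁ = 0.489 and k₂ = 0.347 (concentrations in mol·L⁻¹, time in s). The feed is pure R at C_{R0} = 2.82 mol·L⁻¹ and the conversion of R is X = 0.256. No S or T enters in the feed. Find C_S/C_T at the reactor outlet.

2.96

Exit C_R = C_{R0}(1−X) = 2.82×0.744 = 2.098 mol·L⁻¹.
A CSTR operates uniformly at the exit composition, giving r_S = 2.153 and r_T = 0.7280 (each k·C_R^n at C_R = 2.098).
Overall selectivity = C_S/C_T = r_Sτ/(r_Tτ) = r_S/r_T = 2.96.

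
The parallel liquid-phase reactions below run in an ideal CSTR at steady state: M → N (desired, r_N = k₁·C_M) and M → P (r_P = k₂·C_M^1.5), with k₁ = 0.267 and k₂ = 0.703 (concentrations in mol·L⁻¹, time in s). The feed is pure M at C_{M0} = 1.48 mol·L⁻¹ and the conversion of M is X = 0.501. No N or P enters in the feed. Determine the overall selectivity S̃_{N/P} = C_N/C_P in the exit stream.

Exit C_M = C_{M0}(1−X) = 1.48×0.499 = 0.7385 mol·L⁻¹.
In a CSTR the entire volume is at exit conditions, so r_N = 0.267×0.7385 = 0.1972 and r_P = 0.703×0.7385^1.5 = 0.4462.
Overall selectivity = C_N/C_P = r_Nτ/(r_Pτ) = r_N/r_P = 0.442.

0.442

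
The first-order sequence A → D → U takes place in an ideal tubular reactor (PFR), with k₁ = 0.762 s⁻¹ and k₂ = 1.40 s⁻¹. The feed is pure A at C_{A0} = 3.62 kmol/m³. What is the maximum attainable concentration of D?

Evaluating C_D at τ_opt = ln(k₂/k₁)/(k₂−k₁) gives C_{D,max}/C_{A0} = (k₁/k₂)^[k₂/(k₂−k₁)].
= (0.762/1.40)^(1.40/(1.40−0.762)) = (0.5443)^(2.194) = 0.2632.
C_{D,max} = 0.2632×3.62 = 0.953 kmol/m³.

0.953 kmol/m³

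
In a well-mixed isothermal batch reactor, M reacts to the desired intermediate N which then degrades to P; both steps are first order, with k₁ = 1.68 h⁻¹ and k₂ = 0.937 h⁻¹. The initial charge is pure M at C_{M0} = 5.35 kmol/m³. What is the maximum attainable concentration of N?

2.56 kmol/m³

Evaluating C_N at t_opt = ln(k₂/k₁)/(k₂−k₁) gives C_{N,max}/C_{M0} = (k₁/k₂)^[k₂/(k₂−k₁)].
= (1.68/0.937)^(0.937/(0.937−1.68)) = (1.793)^(-1.261) = 0.4789.
C_{N,max} = 0.4789×5.35 = 2.56 kmol/m³.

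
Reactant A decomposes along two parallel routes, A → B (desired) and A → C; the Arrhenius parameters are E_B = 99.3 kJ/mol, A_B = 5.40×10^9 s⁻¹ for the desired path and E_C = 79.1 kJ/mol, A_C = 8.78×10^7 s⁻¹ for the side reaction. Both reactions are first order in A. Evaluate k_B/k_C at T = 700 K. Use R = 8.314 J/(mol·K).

Since both paths have the same order in A, the concentration cancels and S_{B/C} = k_B/k_C = (A_B/A_C)·exp[(E_C−E_B)/(RT)].
(E_C−E_B)/(RT) = (79.1−99.3)×10³/(8.314×700) = -20200/5820 = -3.471.
k_B/k_C = (5.40×10^9/8.78×10^7)·exp(-3.471) = 61.50 × 0.03109 = 1.91.
Since E_B > E_C, raising the temperature improves selectivity toward B.

1.91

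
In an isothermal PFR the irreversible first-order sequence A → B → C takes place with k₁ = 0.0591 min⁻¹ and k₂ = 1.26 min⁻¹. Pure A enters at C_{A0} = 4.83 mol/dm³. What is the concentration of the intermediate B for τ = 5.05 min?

0.176 mol/dm³

The intermediate concentration in a first-order A→B→C sequence is C_B = k₁C_{A0}(e^(−k₁τ) − e^(−k₂τ))/(k₂−k₁).
e^(−k₁τ) = e^(−0.0591×5.05) = e^(−0.2985) = 0.7420; e^(−k₂τ) = e^(−6.363) = 0.001724.
C_B = 0.0591×4.83/(1.26−0.0591) × (0.7420−0.001724) = 0.2377×0.7402 = 0.1760 mol/dm³.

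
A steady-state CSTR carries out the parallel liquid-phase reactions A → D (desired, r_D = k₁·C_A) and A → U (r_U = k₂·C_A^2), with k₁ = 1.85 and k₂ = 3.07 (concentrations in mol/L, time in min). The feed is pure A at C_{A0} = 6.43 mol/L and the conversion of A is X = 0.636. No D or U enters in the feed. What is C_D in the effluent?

Exit C_A = C_{A0}(1−X) = 6.43×0.364 = 2.341 mol/L.
Rates in a CSTR are evaluated at the outlet concentration: r_D = 1.85×2.341 = 4.330, r_U = 3.07×2.341^2 = 16.82.
Fraction of consumed A going to D: r_D/(r_D+r_U) = 0.2048.
C_D = 0.2048·C_{A0}·X = 0.2048×6.43×0.636 = 0.837 mol/L.

0.837 mol/L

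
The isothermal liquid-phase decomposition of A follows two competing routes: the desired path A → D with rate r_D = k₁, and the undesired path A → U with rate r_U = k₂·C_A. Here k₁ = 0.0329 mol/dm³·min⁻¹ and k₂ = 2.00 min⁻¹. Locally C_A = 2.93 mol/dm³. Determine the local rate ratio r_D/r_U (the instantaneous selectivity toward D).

0.00561

S_{D/U} = r_D/r_U = (k₁)/(k₂·C_A) = (k₁/k₂)·C_A⁻¹.
= (0.0329) / (2.00×2.930) = 0.03290/5.860 = 0.00561.
The undesired path is higher order in A, so low C_A (CSTR or dilute feed) favours D.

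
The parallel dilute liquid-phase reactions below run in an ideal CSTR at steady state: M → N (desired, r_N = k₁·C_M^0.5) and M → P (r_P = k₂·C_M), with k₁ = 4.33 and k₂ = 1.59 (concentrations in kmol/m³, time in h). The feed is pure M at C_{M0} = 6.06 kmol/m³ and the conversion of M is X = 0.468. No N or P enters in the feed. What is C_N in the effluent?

Exit C_M = C_{M0}(1−X) = 6.06×0.532 = 3.224 kmol/m³.
Rates in a CSTR are evaluated at the outlet concentration: r_N = 4.33×3.224^0.5 = 7.775, r_P = 1.59×3.224 = 5.126.
Fraction of consumed M going to N: r_N/(r_N+r_P) = 0.6027.
C_N = 0.6027·C_{M0}·X = 0.6027×6.06×0.468 = 1.71 kmol/m³.

1.71 kmol/m³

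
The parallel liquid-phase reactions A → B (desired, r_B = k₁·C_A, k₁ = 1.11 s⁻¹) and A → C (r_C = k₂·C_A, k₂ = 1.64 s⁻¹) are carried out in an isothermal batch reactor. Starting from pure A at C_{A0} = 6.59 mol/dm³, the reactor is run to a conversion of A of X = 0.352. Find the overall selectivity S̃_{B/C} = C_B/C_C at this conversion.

0.677

C_A = C_{A0}(1−X) = 4.270 mol/dm³.
Both paths are first order in A, so the instantaneous fraction to B is constant: dC_B/d(−C_A) = k₁/(k₁+k₂) = 0.4036.
C_B = 0.4036·(C_{A0}−C_A) = 0.4036×2.320 = 0.936 mol/dm³.
C_C = (C_{A0}−C_A)−C_B = 1.383 mol/dm³; S̃_{B/C} = 0.9363/1.383 = 0.677.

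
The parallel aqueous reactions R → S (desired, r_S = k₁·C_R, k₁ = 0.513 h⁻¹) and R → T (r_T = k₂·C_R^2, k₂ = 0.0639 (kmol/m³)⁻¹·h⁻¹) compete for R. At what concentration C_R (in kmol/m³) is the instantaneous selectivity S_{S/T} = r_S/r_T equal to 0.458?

S_{S/T} = (k₁/k₂)·C_R⁻¹ ⇒ C_R = (S·k₂/k₁)^(-1).
= (0.458×0.0639/0.513)^(-1) = (0.05705)^(-1) = 17.5 kmol/m³.

17.5 kmol/m³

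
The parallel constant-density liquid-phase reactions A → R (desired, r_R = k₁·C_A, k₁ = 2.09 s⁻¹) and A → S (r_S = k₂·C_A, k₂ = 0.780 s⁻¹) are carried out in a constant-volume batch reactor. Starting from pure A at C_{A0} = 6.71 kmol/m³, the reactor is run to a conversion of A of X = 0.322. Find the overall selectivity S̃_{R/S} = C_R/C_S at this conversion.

C_A = C_{A0}(1−X) = 4.549 kmol/m³.
Both paths are first order in A, so the instantaneous fraction to R is constant: dC_R/d(−C_A) = k₁/(k₁+k₂) = 0.7282.
C_R = 0.7282·(C_{A0}−C_A) = 0.7282×2.161 = 1.57 kmol/m³.
C_S = (C_{A0}−C_A)−C_R = 0.5872 kmol/m³; S̃_{R/S} = 1.573/0.5872 = 2.68.

2.68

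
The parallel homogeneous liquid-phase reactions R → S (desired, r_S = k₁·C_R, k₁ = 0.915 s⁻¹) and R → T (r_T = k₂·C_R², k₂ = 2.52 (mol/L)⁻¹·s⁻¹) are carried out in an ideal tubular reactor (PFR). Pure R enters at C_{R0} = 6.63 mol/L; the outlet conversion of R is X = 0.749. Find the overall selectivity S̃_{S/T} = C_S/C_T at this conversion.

0.0996

C_R = C_{R0}(1−X) = 1.664 mol/L.
Along a PFR/batch, dC_S/dC_R = −r_S/(r_S+r_T) = −k₁/(k₁+k₂·C_R).
Integrating from C_{R0} to C_R: C_S = (0.915/2.52)·ln[(0.915+2.52·6.63)/(0.915+2.52·1.66)] = 0.3631·ln(17.62/5.109) = 0.4496 mol/L.
C_T = (C_{R0}−C_R)−C_S = 4.516 mol/L; S̃_{S/T} = 0.4496/4.516 = 0.0996.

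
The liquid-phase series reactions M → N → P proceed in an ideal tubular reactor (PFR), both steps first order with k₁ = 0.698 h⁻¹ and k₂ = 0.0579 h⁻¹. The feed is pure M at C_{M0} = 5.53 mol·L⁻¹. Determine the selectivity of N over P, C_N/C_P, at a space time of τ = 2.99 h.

8.31

For first-order series with pure M initially, C_N(τ) = k₁C_{M0}/(k₂−k₁)·(e^(−k₁τ) − e^(−k₂τ)).
e^(−k₁τ) = e^(−0.698×2.99) = e^(−2.087) = 0.1241; e^(−k₂τ) = e^(−0.1731) = 0.8410.
C_N = 0.698×5.53/(0.0579−0.698) × (0.1241−0.8410) = (-6.030)×(-0.7170) = 4.324 mol·L⁻¹.
C_M = C_{M0}e^(−k₁τ) = 0.6860 mol·L⁻¹, so C_P = C_{M0}−C_M−C_N = 0.5204 mol·L⁻¹; C_N/C_P = 8.31.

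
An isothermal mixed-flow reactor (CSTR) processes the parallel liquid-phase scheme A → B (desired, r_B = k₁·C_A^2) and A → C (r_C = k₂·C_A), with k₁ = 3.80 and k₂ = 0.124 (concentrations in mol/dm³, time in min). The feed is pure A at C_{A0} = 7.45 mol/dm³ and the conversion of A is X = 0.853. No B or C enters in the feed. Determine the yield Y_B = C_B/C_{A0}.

0.828

Exit C_A = C_{A0}(1−X) = 7.45×0.147 = 1.095 mol/dm³.
A CSTR operates uniformly at the exit composition, giving r_B = 4.558 and r_C = 0.1358 (each k·C_A^n at C_A = 1.095).
Fraction of consumed A going to B: r_B/(r_B+r_C) = 0.9711.
C_B = 0.9711·C_{A0}·X = 0.9711×7.45×0.853 = 6.17 mol/dm³; Y_B = C_B/C_{A0} = 0.828.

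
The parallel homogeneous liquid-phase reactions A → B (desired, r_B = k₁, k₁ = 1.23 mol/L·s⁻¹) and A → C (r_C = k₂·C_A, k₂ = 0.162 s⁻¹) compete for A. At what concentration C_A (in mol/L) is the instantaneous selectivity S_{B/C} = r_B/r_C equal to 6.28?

S_{B/C} = (k₁/k₂)·C_A⁻¹ ⇒ C_A = (S·k₂/k₁)^(-1).
= (6.28×0.162/1.23)^(-1) = (0.8271)^(-1) = 1.21 mol/L.

1.21 mol/L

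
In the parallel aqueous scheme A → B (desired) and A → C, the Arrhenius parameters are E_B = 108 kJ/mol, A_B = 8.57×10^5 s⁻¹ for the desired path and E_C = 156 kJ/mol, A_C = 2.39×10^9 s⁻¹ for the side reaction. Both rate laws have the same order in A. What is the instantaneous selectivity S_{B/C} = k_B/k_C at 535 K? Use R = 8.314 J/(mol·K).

17.4

Since both paths have the same order in A, the concentration cancels and S_{B/C} = k_B/k_C = (A_B/A_C)·exp[(E_C−E_B)/(RT)].
(E_C−E_B)/(RT) = (156−108)×10³/(8.314×535) = 48000/4448 = 10.79.
k_B/k_C = (8.57×10^5/2.39×10^9)·exp(10.79) = 3.586×10^-4 × 48601 = 17.4.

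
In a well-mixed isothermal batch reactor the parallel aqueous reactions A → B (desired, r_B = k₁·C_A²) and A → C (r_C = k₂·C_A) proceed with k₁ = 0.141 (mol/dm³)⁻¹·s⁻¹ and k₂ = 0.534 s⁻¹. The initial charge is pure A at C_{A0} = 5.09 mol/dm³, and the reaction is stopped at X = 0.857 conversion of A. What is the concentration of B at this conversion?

C_A = C_{A0}(1−X) = 0.7279 mol/dm³.
Along a PFR/batch, dC_C/dC_A = −r_C/(r_B+r_C) = −k₂/(k₂+k₁·C_A).
Integrating from C_{A0} to C_A: C_C = (0.534/0.141)·ln[(0.534+0.141·5.09)/(0.534+0.141·0.728)] = 3.787·ln(1.252/0.6366) = 2.560 mol/dm³.
Then C_B = (C_{A0}−C_A) − C_C = 4.362 − 2.560 = 1.802 mol/dm³.

1.80 mol/dm³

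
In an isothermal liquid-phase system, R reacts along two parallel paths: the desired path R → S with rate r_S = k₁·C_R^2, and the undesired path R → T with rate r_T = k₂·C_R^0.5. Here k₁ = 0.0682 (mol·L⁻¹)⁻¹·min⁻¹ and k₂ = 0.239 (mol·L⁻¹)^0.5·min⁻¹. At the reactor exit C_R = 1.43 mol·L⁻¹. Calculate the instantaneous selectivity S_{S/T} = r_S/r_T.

0.488

S_{S/T} = r_S/r_T = (k₁·C_R^2)/(k₂·C_R^0.5) = (k₁/k₂)·C_R^1.5.
= (0.0682×1.430^2) / (0.239×1.430^0.5) = 0.1395/0.2858 = 0.488.
Since the desired path is higher order in R, keeping C_R high (PFR or concentrated feed) favours S.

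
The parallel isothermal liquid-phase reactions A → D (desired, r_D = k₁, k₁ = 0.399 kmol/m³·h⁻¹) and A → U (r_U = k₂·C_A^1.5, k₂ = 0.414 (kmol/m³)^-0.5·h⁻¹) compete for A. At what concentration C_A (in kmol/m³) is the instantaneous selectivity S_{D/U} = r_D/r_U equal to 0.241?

S_{D/U} = (k₁/k₂)·C_A^-1.5 ⇒ C_A = (S·k₂/k₁)^(1/(-1.5)).
= (0.241×0.414/0.399)^(-0.6667) = (0.2501)^(-0.6667) = 2.52 kmol/m³.

2.52 kmol/m³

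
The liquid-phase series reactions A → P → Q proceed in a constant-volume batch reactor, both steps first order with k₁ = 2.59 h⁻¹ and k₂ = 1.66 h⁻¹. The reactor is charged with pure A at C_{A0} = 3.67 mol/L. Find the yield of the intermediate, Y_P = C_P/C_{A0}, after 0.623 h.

Solving the coupled first-order balances gives C_P(t) = [k₁/(k₂−k₁)]·C_{A0}·(e^(−k₁t) − e^(−k₂t)).
e^(−k₁t) = e^(−2.59×0.623) = e^(−1.614) = 0.1992; e^(−k₂t) = e^(−1.034) = 0.3555.
C_P = 2.59×3.67/(1.66−2.59) × (0.1992−0.3555) = (-10.22)×(-0.1563) = 1.598 mol/L.
Y_P = C_P/C_{A0} = 1.598/3.67 = 0.435.

0.435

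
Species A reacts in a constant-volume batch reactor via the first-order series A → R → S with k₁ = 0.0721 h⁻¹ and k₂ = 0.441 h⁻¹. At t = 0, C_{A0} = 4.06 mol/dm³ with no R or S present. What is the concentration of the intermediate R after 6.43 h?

0.453 mol/dm³

Solving the coupled first-order balances gives C_R(t) = [k₁/(k₂−k₁)]·C_{A0}·(e^(−k₁t) − e^(−k₂t)).
e^(−k₁t) = e^(−0.0721×6.43) = e^(−0.4636) = 0.6290; e^(−k₂t) = e^(−2.836) = 0.05868.
C_R = 0.0721×4.06/(0.441−0.0721) × (0.6290−0.05868) = 0.7935×0.5703 = 0.4526 mol/dm³.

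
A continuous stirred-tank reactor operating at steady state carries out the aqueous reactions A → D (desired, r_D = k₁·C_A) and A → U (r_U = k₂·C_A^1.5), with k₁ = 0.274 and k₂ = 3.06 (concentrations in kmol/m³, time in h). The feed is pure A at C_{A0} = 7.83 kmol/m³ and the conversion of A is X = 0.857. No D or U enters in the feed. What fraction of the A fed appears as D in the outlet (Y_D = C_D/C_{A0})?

Exit C_A = C_{A0}(1−X) = 7.83×0.143 = 1.120 kmol/m³.
A CSTR operates uniformly at the exit composition, giving r_D = 0.3068 and r_U = 3.626 (each k·C_A^n at C_A = 1.120).
Fraction of consumed A going to D: r_D/(r_D+r_U) = 0.07802.
C_D = 0.07802·C_{A0}·X = 0.07802×7.83×0.857 = 0.524 kmol/m³; Y_D = C_D/C_{A0} = 0.0669.

0.0669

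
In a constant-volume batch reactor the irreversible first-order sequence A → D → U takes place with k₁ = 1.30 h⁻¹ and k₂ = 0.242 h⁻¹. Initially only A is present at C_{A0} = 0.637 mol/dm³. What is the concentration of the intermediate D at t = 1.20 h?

0.421 mol/dm³

The intermediate concentration in a first-order A→B→C sequence is C_D = k₁C_{A0}(e^(−k₁t) − e^(−k₂t))/(k₂−k₁).
e^(−k₁t) = e^(−1.30×1.20) = e^(−1.560) = 0.2101; e^(−k₂t) = e^(−0.2904) = 0.7480.
C_D = 1.30×0.637/(0.242−1.30) × (0.2101−0.7480) = (-0.7827)×(-0.5378) = 0.4210 mol/dm³.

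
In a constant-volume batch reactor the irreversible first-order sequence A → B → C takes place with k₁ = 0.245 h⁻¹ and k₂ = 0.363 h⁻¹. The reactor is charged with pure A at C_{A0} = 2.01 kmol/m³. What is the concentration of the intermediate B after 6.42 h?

For first-order series with pure A initially, C_B(t) = k₁C_{A0}/(k₂−k₁)·(e^(−k₁t) − e^(−k₂t)).
e^(−k₁t) = e^(−0.245×6.42) = e^(−1.573) = 0.2074; e^(−k₂t) = e^(−2.330) = 0.09725.
C_B = 0.245×2.01/(0.363−0.245) × (0.2074−0.09725) = 4.173×0.1102 = 0.4599 kmol/m³.

0.460 kmol/m³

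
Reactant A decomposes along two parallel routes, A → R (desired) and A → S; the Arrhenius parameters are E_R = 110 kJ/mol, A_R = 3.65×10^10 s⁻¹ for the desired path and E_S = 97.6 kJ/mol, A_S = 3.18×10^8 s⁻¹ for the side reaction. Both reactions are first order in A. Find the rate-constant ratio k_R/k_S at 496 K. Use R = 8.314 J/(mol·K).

5.67

Since both paths have the same order in A, the concentration cancels and S_{R/S} = k_R/k_S = (A_R/A_S)·exp[(E_S−E_R)/(RT)].
(E_S−E_R)/(RT) = (97.6−110)×10³/(8.314×496) = -12400/4124 = -3.007.
k_R/k_S = (3.65×10^10/3.18×10^8)·exp(-3.007) = 114.8 × 0.04944 = 5.67.
Since E_R > E_S, raising the temperature improves selectivity toward R.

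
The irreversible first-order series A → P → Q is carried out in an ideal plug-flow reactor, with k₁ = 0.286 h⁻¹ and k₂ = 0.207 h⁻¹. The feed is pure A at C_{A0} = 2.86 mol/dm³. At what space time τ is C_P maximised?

For first-order series the maximum of C_P occurs at τ_opt = ln(k₂/k₁)/(k₂−k₁).
= ln(0.207/0.286)/(0.207−0.286) = ln(0.7238)/-0.07900 = -0.3233/-0.07900 = 4.09 h.

4.09 h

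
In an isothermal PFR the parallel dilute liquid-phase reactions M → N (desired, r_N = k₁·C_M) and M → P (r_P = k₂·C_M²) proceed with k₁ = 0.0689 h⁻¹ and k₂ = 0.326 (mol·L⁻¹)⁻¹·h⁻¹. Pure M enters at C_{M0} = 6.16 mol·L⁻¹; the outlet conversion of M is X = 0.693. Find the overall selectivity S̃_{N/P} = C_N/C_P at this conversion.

C_M = C_{M0}(1−X) = 1.891 mol·L⁻¹.
Along a PFR/batch, dC_N/dC_M = −r_N/(r_N+r_P) = −k₁/(k₁+k₂·C_M).
Integrating from C_{M0} to C_M: C_N = (0.0689/0.326)·ln[(0.0689+0.326·6.16)/(0.0689+0.326·1.89)] = 0.2113·ln(2.077/0.6854) = 0.2343 mol·L⁻¹.
C_P = (C_{M0}−C_M)−C_N = 4.035 mol·L⁻¹; S̃_{N/P} = 0.2343/4.035 = 0.0581.

0.0581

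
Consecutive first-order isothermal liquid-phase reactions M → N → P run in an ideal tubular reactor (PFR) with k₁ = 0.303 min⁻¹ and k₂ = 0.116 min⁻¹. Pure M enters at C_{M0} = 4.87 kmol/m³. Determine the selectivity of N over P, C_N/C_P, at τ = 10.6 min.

0.741

The intermediate concentration in a first-order A→B→C sequence is C_N = k₁C_{M0}(e^(−k₁τ) − e^(−k₂τ))/(k₂−k₁).
e^(−k₁τ) = e^(−0.303×10.6) = e^(−3.212) = 0.04028; e^(−k₂τ) = e^(−1.230) = 0.2924.
C_N = 0.303×4.87/(0.116−0.303) × (0.04028−0.2924) = (-7.891)×(-0.2521) = 1.990 kmol/m³.
C_M = C_{M0}e^(−k₁τ) = 0.1962 kmol/m³, so C_P = C_{M0}−C_M−C_N = 2.684 kmol/m³; C_N/C_P = 0.741.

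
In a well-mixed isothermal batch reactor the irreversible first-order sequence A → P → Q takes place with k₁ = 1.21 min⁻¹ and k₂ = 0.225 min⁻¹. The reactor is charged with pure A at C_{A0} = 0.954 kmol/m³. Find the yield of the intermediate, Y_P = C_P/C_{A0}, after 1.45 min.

0.674

For first-order series with pure A initially, C_P(t) = k₁C_{A0}/(k₂−k₁)·(e^(−k₁t) − e^(−k₂t)).
e^(−k₁t) = e^(−1.21×1.45) = e^(−1.754) = 0.1730; e^(−k₂t) = e^(−0.3262) = 0.7216.
C_P = 1.21×0.954/(0.225−1.21) × (0.1730−0.7216) = (-1.172)×(-0.5486) = 0.6430 kmol/m³.
Y_P = C_P/C_{A0} = 0.6430/0.954 = 0.674.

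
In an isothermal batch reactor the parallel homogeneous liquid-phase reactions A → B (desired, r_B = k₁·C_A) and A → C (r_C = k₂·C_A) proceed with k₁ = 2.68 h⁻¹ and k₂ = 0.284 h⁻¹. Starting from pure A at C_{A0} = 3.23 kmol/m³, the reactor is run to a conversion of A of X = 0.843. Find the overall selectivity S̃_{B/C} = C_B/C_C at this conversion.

C_A = C_{A0}(1−X) = 0.5071 kmol/m³.
Both paths are first order in A, so the instantaneous fraction to B is constant: dC_B/d(−C_A) = k₁/(k₁+k₂) = 0.9042.
C_B = 0.9042·(C_{A0}−C_A) = 0.9042×2.723 = 2.46 kmol/m³.
C_C = (C_{A0}−C_A)−C_B = 0.2609 kmol/m³; S̃_{B/C} = 2.462/0.2609 = 9.44.

9.44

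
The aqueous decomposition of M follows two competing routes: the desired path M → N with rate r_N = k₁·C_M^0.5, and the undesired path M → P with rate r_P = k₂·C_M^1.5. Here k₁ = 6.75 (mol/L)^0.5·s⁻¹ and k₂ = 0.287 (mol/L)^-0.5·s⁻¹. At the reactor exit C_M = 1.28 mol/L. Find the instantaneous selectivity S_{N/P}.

S_{N/P} = r_N/r_P = (k₁·C_M^0.5)/(k₂·C_M^1.5) = (k₁/k₂)·C_M⁻¹.
= (6.75×1.280^0.5) / (0.287×1.280^1.5) = 7.637/0.4156 = 18.4.
The undesired path is higher order in M, so low C_M (CSTR or dilute feed) favours N.

18.4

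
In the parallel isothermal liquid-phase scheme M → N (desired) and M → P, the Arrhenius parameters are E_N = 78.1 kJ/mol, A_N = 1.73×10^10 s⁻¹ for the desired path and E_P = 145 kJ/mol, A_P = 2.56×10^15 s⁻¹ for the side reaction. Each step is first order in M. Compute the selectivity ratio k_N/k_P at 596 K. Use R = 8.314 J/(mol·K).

With equal orders, S_{N/P} = k_N/k_P = (A_N/A_P)·exp[(E_P−E_N)/(RT)].
(E_P−E_N)/(RT) = (145−78.1)×10³/(8.314×596) = 66900/4955 = 13.50.
k_N/k_P = (1.73×10^10/2.56×10^15)·exp(13.50) = 6.758×10^-6 × 7.302×10^5 = 4.93.

4.93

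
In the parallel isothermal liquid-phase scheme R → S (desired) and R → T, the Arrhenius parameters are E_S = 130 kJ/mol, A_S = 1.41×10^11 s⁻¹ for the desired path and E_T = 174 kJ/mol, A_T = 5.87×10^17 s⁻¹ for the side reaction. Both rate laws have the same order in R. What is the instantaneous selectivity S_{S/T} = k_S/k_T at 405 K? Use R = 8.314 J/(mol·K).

k_S/k_T = (A_S/A_T)·exp[−(E_S−E_T)/(RT)] = (A_S/A_T)·exp[(E_T−E_S)/(RT)].
(E_T−E_S)/(RT) = (174−130)×10³/(8.314×405) = 44000/3367 = 13.07.
k_S/k_T = (1.41×10^11/5.87×10^17)·exp(13.07) = 2.402×10^-7 × 4.732×10^5 = 0.114.
Since E_S < E_T, lowering the temperature improves selectivity toward S.

0.114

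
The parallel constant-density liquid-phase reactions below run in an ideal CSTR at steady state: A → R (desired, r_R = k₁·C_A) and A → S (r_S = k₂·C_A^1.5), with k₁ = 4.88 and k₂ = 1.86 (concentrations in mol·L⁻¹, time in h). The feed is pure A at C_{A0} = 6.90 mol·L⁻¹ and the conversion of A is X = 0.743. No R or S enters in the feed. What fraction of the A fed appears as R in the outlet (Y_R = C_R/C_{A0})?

0.493

Exit C_A = C_{A0}(1−X) = 6.90×0.257 = 1.773 mol·L⁻¹.
In a CSTR the entire volume is at exit conditions, so r_R = 4.88×1.773 = 8.654 and r_S = 1.86×1.773^1.5 = 4.392.
Fraction of consumed A going to R: r_R/(r_R+r_S) = 0.6633.
C_R = 0.6633·C_{A0}·X = 0.6633×6.90×0.743 = 3.40 mol·L⁻¹; Y_R = C_R/C_{A0} = 0.493.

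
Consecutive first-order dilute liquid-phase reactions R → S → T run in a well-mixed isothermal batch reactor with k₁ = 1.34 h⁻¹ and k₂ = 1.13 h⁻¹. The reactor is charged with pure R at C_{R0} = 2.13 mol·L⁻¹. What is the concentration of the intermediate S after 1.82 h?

0.552 mol·L⁻¹

For first-order series with pure R initially, C_S(t) = k₁C_{R0}/(k₂−k₁)·(e^(−k₁t) − e^(−k₂t)).
e^(−k₁t) = e^(−1.34×1.82) = e^(−2.439) = 0.08727; e^(−k₂t) = e^(−2.057) = 0.1279.
C_S = 1.34×2.13/(1.13−1.34) × (0.08727−0.1279) = (-13.59)×(-0.04062) = 0.5521 mol·L⁻¹.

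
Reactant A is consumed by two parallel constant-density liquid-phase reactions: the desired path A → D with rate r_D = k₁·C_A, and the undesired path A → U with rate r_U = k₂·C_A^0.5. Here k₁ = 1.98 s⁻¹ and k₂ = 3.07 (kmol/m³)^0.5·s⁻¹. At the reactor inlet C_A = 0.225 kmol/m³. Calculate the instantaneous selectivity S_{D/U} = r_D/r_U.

S_{D/U} = r_D/r_U = (k₁·C_A)/(k₂·C_A^0.5) = (k₁/k₂)·C_A^0.5.
= (1.98×0.2250) / (3.07×0.2250^0.5) = 0.4455/1.456 = 0.306.

0.306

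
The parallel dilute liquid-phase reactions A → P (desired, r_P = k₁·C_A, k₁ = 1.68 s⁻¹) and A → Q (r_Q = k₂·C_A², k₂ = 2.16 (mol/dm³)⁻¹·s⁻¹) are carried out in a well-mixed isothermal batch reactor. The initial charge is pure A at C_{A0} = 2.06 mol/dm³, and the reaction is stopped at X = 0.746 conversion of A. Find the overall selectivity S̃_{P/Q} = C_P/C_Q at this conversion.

0.652

C_A = C_{A0}(1−X) = 0.5232 mol/dm³.
Along a PFR/batch, dC_P/dC_A = −r_P/(r_P+r_Q) = −k₁/(k₁+k₂·C_A).
Integrating from C_{A0} to C_A: C_P = (1.68/2.16)·ln[(1.68+2.16·2.06)/(1.68+2.16·0.523)] = 0.7778·ln(6.130/2.810) = 0.6066 mol/dm³.
C_Q = (C_{A0}−C_A)−C_P = 0.9302 mol/dm³; S̃_{P/Q} = 0.6066/0.9302 = 0.652.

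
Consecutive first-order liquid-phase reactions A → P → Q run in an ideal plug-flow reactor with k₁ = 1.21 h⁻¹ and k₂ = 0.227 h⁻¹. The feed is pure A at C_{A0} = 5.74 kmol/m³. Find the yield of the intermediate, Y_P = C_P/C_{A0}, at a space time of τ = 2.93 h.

The intermediate concentration in a first-order A→B→C sequence is C_P = k₁C_{A0}(e^(−k₁τ) − e^(−k₂τ))/(k₂−k₁).
e^(−k₁τ) = e^(−1.21×2.93) = e^(−3.545) = 0.02886; e^(−k₂τ) = e^(−0.6651) = 0.5142.
C_P = 1.21×5.74/(0.227−1.21) × (0.02886−0.5142) = (-7.066)×(-0.4854) = 3.429 kmol/m³.
Y_P = C_P/C_{A0} = 3.429/5.74 = 0.597.

0.597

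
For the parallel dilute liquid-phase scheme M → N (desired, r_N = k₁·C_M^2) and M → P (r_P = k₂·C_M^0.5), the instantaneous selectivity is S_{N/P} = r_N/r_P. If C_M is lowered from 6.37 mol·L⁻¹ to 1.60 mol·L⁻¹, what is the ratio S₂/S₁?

0.126

S_{N/P} = (k₁/k₂)·C_M^1.5, so S₂/S₁ = (C_{M,2}/C_{M,1})^1.5.
= (1.60/6.37)^1.5 = (0.2512)^1.5 = 0.126.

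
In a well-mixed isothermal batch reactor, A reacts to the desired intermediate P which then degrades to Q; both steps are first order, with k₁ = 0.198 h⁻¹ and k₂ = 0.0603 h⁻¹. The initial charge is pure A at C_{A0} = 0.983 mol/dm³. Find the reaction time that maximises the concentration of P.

Setting dC_P/dt = 0 gives t_opt = ln(k₂/k₁)/(k₂−k₁).
= ln(0.0603/0.198)/(0.0603−0.198) = ln(0.3045)/-0.1377 = -1.189/-0.1377 = 8.63 h.

8.63 h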